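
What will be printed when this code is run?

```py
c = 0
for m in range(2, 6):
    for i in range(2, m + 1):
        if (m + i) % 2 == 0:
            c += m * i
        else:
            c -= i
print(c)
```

m=2,i=2: even sum, c = 0+4 = 4
m=3,i=2: odd sum, c = 4-2 = 2
m=3,i=3: even sum, c = 2+9 = 11
m=4,i=2: even sum, c = 11+8 = 19
m=4,i=3: odd sum, c = 19-3 = 16
m=4,i=4: even sum, c = 16+16 = 32
m=5,i=2: odd sum, c = 32-2 = 30
m=5,i=3: even sum, c = 30+15 = 45
m=5,i=4: odd sum, c = 45-4 = 41
m=5,i=5: even sum, c = 41+25 = 66

66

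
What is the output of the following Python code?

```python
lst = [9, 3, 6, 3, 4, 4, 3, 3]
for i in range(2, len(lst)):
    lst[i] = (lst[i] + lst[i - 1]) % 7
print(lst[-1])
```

5

i=2: lst[2] = (6+3)%7 = 2 → [9, 3, 2, 3, 4, 4, 3, 3]
i=3: lst[3] = (3+2)%7 = 5 → [9, 3, 2, 5, 4, 4, 3, 3]
i=4: lst[4] = (4+5)%7 = 2 → [9, 3, 2, 5, 2, 4, 3, 3]
i=5: lst[5] = (4+2)%7 = 6 → [9, 3, 2, 5, 2, 6, 3, 3]
i=6: lst[6] = (3+6)%7 = 2 → [9, 3, 2, 5, 2, 6, 2, 3]
i=7: lst[7] = (3+2)%7 = 5 → [9, 3, 2, 5, 2, 6, 2, 5]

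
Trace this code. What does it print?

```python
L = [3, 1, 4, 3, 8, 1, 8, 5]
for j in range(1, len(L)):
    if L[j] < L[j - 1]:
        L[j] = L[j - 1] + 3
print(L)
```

[3, 6, 9, 12, 15, 18, 21, 24]

j=1: 1<3, L[1] = 3+3 = 6 → [3, 6, 4, 3, 8, 1, 8, 5]
j=2: 4<6, L[2] = 6+3 = 9 → [3, 6, 9, 3, 8, 1, 8, 5]
j=3: 3<9, L[3] = 9+3 = 12 → [3, 6, 9, 12, 8, 1, 8, 5]
j=4: 8<12, L[4] = 12+3 = 15 → [3, 6, 9, 12, 15, 1, 8, 5]
j=5: 1<15, L[5] = 15+3 = 18 → [3, 6, 9, 12, 15, 18, 8, 5]
j=6: 8<18, L[6] = 18+3 = 21 → [3, 6, 9, 12, 15, 18, 21, 5]
j=7: 5<21, L[7] = 21+3 = 24 → [3, 6, 9, 12, 15, 18, 21, 24]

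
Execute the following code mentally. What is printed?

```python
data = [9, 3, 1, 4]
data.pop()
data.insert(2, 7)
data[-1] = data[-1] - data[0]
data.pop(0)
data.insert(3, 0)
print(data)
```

pop() removes 4 → [9, 3, 1]
insert 7 at 2 → [9, 3, 7, 1]
data[-1] = data[-1]-data[0] = 1-9 = -8 → [9, 3, 7, -8]
pop(0) removes 9 → [3, 7, -8]
insert 0 at 3 → [3, 7, -8, 0]

[3, 7, -8, 0]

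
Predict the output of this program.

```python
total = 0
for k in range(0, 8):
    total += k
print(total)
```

k=0: total = 0+0 = 0
k=1: total = 0+1 = 1
k=2: total = 1+2 = 3
k=3: total = 3+3 = 6
k=4: total = 6+4 = 10
k=5: total = 10+5 = 15
k=6: total = 15+6 = 21
k=7: total = 21+7 = 28

28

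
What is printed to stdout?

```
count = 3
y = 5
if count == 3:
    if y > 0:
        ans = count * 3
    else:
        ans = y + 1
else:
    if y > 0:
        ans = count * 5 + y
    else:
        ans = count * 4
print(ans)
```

9

count=3, y=5
count == 3 is True; y > 0 is True
→ ans = count * 3 = 9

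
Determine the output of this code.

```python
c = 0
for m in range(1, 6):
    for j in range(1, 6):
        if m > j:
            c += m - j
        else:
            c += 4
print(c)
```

80

m=1,j=1: not 1>1, c = 0+4 = 4
m=1,j=2: not 1>2, c = 4+4 = 8
m=1,j=3: not 1>3, c = 8+4 = 12
m=1,j=4: not 1>4, c = 12+4 = 16
m=1,j=5: not 1>5, c = 16+4 = 20
m=2,j=1: 2>1, c = 20+1 = 21
m=2,j=2: not 2>2, c = 21+4 = 25
m=2,j=3: not 2>3, c = 25+4 = 29
m=2,j=4: not 2>4, c = 29+4 = 33
m=2,j=5: not 2>5, c = 33+4 = 37
m=3,j=1: 3>1, c = 37+2 = 39
m=3,j=2: 3>2, c = 39+1 = 40
m=3,j=3: not 3>3, c = 40+4 = 44
m=3,j=4: not 3>4, c = 44+4 = 48
m=3,j=5: not 3>5, c = 48+4 = 52
m=4,j=1: 4>1, c = 52+3 = 55
m=4,j=2: 4>2, c = 55+2 = 57
m=4,j=3: 4>3, c = 57+1 = 58
m=4,j=4: not 4>4, c = 58+4 = 62
m=4,j=5: not 4>5, c = 62+4 = 66
m=5,j=1: 5>1, c = 66+4 = 70
m=5,j=2: 5>2, c = 70+3 = 73
m=5,j=3: 5>3, c = 73+2 = 75
m=5,j=4: 5>4, c = 75+1 = 76
m=5,j=5: not 5>5, c = 76+4 = 80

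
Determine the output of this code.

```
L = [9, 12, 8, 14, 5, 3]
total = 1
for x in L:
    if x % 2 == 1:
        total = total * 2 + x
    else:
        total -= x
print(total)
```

x=9: odd, total = 1*2+9 = 11
x=12: not odd, total = 11-12 = -1
x=8: not odd, total = (-1)-8 = -9
x=14: not odd, total = (-9)-14 = -23
x=5: odd, total = (-23)*2+5 = -41
x=3: odd, total = (-41)*2+3 = -79

-79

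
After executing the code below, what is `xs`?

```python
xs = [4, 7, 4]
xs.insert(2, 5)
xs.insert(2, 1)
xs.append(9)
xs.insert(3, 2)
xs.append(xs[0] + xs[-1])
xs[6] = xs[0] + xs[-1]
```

[4, 7, 1, 2, 5, 4, 17, 13]

insert 5 at 2 → [4, 7, 5, 4]
insert 1 at 2 → [4, 7, 1, 5, 4]
append 9 → [4, 7, 1, 5, 4, 9]
insert 2 at 3 → [4, 7, 1, 2, 5, 4, 9]
append xs[0]+xs[-1] = 4+9 = 13 → [4, 7, 1, 2, 5, 4, 9, 13]
xs[6] = xs[0]+xs[-1] = 4+13 = 17 → [4, 7, 1, 2, 5, 4, 17, 13]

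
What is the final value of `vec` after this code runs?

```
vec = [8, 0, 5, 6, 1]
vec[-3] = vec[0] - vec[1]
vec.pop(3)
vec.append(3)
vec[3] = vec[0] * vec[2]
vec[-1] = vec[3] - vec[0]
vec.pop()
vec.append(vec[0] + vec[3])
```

[8, 0, 8, 64, 72]

vec[-3] = vec[0]-vec[1] = 8-0 = 8 → [8, 0, 8, 6, 1]
pop(3) removes 6 → [8, 0, 8, 1]
append 3 → [8, 0, 8, 1, 3]
vec[3] = vec[0]*vec[2] = 8*8 = 64 → [8, 0, 8, 64, 3]
vec[-1] = vec[3]-vec[0] = 64-8 = 56 → [8, 0, 8, 64, 56]
pop() removes 56 → [8, 0, 8, 64]
append vec[0]+vec[3] = 8+64 = 72 → [8, 0, 8, 64, 72]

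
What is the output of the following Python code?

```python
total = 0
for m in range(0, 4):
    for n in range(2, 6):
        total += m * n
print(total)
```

m=0,n=2: total = 0+0 = 0
m=0,n=3: total = 0+0 = 0
m=0,n=4: total = 0+0 = 0
m=0,n=5: total = 0+0 = 0
m=1,n=2: total = 0+2 = 2
m=1,n=3: total = 2+3 = 5
m=1,n=4: total = 5+4 = 9
m=1,n=5: total = 9+5 = 14
m=2,n=2: total = 14+4 = 18
m=2,n=3: total = 18+6 = 24
m=2,n=4: total = 24+8 = 32
m=2,n=5: total = 32+10 = 42
m=3,n=2: total = 42+6 = 48
m=3,n=3: total = 48+9 = 57
m=3,n=4: total = 57+12 = 69
m=3,n=5: total = 69+15 = 84

84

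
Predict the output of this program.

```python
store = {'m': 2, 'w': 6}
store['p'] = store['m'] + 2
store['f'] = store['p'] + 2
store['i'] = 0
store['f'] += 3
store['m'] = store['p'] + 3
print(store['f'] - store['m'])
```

2

store['p'] = store['m']+2 = 4 → {'m': 2, 'w': 6, 'p': 4}
store['f'] = store['p']+2 = 6 → {'m': 2, 'w': 6, 'p': 4, 'f': 6}
store['i'] = 0 → {'m': 2, 'w': 6, 'p': 4, 'f': 6, 'i': 0}
store['f'] = 6+3 = 9 → {'m': 2, 'w': 6, 'p': 4, 'f': 9, 'i': 0}
store['m'] = store['p']+3 = 7 → {'m': 7, 'w': 6, 'p': 4, 'f': 9, 'i': 0}
store['f']-store['m'] = 9-7 = 2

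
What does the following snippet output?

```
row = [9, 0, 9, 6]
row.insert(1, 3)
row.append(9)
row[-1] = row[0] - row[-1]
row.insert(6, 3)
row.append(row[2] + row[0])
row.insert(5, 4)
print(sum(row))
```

43

insert 3 at 1 → [9, 3, 0, 9, 6]
append 9 → [9, 3, 0, 9, 6, 9]
row[-1] = row[0]-row[-1] = 9-9 = 0 → [9, 3, 0, 9, 6, 0]
insert 3 at 6 → [9, 3, 0, 9, 6, 0, 3]
append row[2]+row[0] = 0+9 = 9 → [9, 3, 0, 9, 6, 0, 3, 9]
insert 4 at 5 → [9, 3, 0, 9, 6, 4, 0, 3, 9]
sum = 43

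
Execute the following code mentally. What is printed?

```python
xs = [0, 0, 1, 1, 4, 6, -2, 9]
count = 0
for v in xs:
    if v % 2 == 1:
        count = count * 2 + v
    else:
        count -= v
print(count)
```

v=0: not odd, count = 0-0 = 0
v=0: not odd, count = 0-0 = 0
v=1: odd, count = 0*2+1 = 1
v=1: odd, count = 1*2+1 = 3
v=4: not odd, count = 3-4 = -1
v=6: not odd, count = (-1)-6 = -7
v=-2: not odd, count = (-7)-(-2) = -5
v=9: odd, count = (-5)*2+9 = -1

-1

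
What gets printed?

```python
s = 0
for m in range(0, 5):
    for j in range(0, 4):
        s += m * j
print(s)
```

60

m=0,j=0: s = 0+0 = 0
m=0,j=1: s = 0+0 = 0
m=0,j=2: s = 0+0 = 0
m=0,j=3: s = 0+0 = 0
m=1,j=0: s = 0+0 = 0
m=1,j=1: s = 0+1 = 1
m=1,j=2: s = 1+2 = 3
m=1,j=3: s = 3+3 = 6
m=2,j=0: s = 6+0 = 6
m=2,j=1: s = 6+2 = 8
m=2,j=2: s = 8+4 = 12
m=2,j=3: s = 12+6 = 18
m=3,j=0: s = 18+0 = 18
m=3,j=1: s = 18+3 = 21
m=3,j=2: s = 21+6 = 27
m=3,j=3: s = 27+9 = 36
m=4,j=0: s = 36+0 = 36
m=4,j=1: s = 36+4 = 40
m=4,j=2: s = 40+8 = 48
m=4,j=3: s = 48+12 = 60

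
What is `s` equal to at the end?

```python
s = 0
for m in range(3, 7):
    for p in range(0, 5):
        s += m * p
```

m=3,p=0: s = 0+0 = 0
m=3,p=1: s = 0+3 = 3
m=3,p=2: s = 3+6 = 9
m=3,p=3: s = 9+9 = 18
m=3,p=4: s = 18+12 = 30
m=4,p=0: s = 30+0 = 30
m=4,p=1: s = 30+4 = 34
m=4,p=2: s = 34+8 = 42
m=4,p=3: s = 42+12 = 54
m=4,p=4: s = 54+16 = 70
m=5,p=0: s = 70+0 = 70
m=5,p=1: s = 70+5 = 75
m=5,p=2: s = 75+10 = 85
m=5,p=3: s = 85+15 = 100
m=5,p=4: s = 100+20 = 120
m=6,p=0: s = 120+0 = 120
m=6,p=1: s = 120+6 = 126
m=6,p=2: s = 126+12 = 138
m=6,p=3: s = 138+18 = 156
m=6,p=4: s = 156+24 = 180

180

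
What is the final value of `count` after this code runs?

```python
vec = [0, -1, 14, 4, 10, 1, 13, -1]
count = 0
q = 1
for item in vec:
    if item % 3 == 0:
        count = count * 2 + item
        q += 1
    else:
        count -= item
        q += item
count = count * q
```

item=0: %3==0, count = 0*2+0 = 0; q=2
item=-1: not %3==0, count = 0-(-1) = 1; q=1
item=14: not %3==0, count = 1-14 = -13; q=15
item=4: not %3==0, count = (-13)-4 = -17; q=19
item=10: not %3==0, count = (-17)-10 = -27; q=29
item=1: not %3==0, count = (-27)-1 = -28; q=30
item=13: not %3==0, count = (-28)-13 = -41; q=43
item=-1: not %3==0, count = (-41)-(-1) = -40; q=42
count*q = (-40)*42 = -1680

-1680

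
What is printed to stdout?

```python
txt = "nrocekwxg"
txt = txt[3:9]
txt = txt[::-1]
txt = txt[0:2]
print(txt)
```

slice [3:9] → 'cekwxg'
reverse → 'gxwkec'
slice [0:2] → 'gx'

gx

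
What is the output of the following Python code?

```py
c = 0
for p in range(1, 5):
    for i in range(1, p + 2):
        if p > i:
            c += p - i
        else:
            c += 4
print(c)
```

p=1,i=1: not 1>1, c = 0+4 = 4
p=1,i=2: not 1>2, c = 4+4 = 8
p=2,i=1: 2>1, c = 8+1 = 9
p=2,i=2: not 2>2, c = 9+4 = 13
p=2,i=3: not 2>3, c = 13+4 = 17
p=3,i=1: 3>1, c = 17+2 = 19
p=3,i=2: 3>2, c = 19+1 = 20
p=3,i=3: not 3>3, c = 20+4 = 24
p=3,i=4: not 3>4, c = 24+4 = 28
p=4,i=1: 4>1, c = 28+3 = 31
p=4,i=2: 4>2, c = 31+2 = 33
p=4,i=3: 4>3, c = 33+1 = 34
p=4,i=4: not 4>4, c = 34+4 = 38
p=4,i=5: not 4>5, c = 38+4 = 42

42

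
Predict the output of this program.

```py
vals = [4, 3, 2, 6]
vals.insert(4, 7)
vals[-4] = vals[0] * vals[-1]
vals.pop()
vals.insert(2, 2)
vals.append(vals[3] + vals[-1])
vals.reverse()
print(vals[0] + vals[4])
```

36

insert 7 at 4 → [4, 3, 2, 6, 7]
vals[-4] = vals[0]*vals[-1] = 4*7 = 28 → [4, 28, 2, 6, 7]
pop() removes 7 → [4, 28, 2, 6]
insert 2 at 2 → [4, 28, 2, 2, 6]
append vals[3]+vals[-1] = 2+6 = 8 → [4, 28, 2, 2, 6, 8]
reverse → [8, 6, 2, 2, 28, 4]
vals[0]+vals[4] = 8+28 = 36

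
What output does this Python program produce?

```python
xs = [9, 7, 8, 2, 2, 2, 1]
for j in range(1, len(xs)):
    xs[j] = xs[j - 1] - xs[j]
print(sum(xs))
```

j=1: xs[1] = 9-7 = 2 → [9, 2, 8, 2, 2, 2, 1]
j=2: xs[2] = 2-8 = -6 → [9, 2, -6, 2, 2, 2, 1]
j=3: xs[3] = (-6)-2 = -8 → [9, 2, -6, -8, 2, 2, 1]
j=4: xs[4] = (-8)-2 = -10 → [9, 2, -6, -8, -10, 2, 1]
j=5: xs[5] = (-10)-2 = -12 → [9, 2, -6, -8, -10, -12, 1]
j=6: xs[6] = (-12)-1 = -13 → [9, 2, -6, -8, -10, -12, -13]
sum = -38

-38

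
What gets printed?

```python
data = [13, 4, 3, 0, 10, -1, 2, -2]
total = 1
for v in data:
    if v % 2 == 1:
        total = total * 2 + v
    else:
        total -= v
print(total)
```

v=13: odd, total = 1*2+13 = 15
v=4: not odd, total = 15-4 = 11
v=3: odd, total = 11*2+3 = 25
v=0: not odd, total = 25-0 = 25
v=10: not odd, total = 25-10 = 15
v=-1: odd, total = 15*2+(-1) = 29
v=2: not odd, total = 29-2 = 27
v=-2: not odd, total = 27-(-2) = 29

29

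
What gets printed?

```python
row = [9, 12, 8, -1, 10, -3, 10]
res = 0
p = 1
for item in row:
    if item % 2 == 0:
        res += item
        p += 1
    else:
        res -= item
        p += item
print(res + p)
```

item=9: not even, res = 0-9 = -9; p=10
item=12: even, res = (-9)+12 = 3; p=11
item=8: even, res = 3+8 = 11; p=12
item=-1: not even, res = 11-(-1) = 12; p=11
item=10: even, res = 12+10 = 22; p=12
item=-3: not even, res = 22-(-3) = 25; p=9
item=10: even, res = 25+10 = 35; p=10
res+p = 35+10 = 45

45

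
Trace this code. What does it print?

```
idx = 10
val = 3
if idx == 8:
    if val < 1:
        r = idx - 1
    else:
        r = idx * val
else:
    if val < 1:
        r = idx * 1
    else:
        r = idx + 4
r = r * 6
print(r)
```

84

idx=10, val=3
idx == 8 is False; val < 1 is False
→ r = idx + 4 = 14
r = 14*6 = 84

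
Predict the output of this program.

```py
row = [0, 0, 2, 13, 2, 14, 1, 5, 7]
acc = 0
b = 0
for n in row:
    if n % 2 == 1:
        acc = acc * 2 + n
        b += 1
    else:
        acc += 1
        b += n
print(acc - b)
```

167

n=0: not odd, acc = 0+1 = 1; b=0
n=0: not odd, acc = 1+1 = 2; b=0
n=2: not odd, acc = 2+1 = 3; b=2
n=13: odd, acc = 3*2+13 = 19; b=3
n=2: not odd, acc = 19+1 = 20; b=5
n=14: not odd, acc = 20+1 = 21; b=19
n=1: odd, acc = 21*2+1 = 43; b=20
n=5: odd, acc = 43*2+5 = 91; b=21
n=7: odd, acc = 91*2+7 = 189; b=22
acc-b = 189-22 = 167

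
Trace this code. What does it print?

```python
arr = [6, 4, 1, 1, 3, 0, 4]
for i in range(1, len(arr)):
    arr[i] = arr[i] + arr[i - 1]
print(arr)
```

i=1: arr[1] = 4+6 = 10 → [6, 10, 1, 1, 3, 0, 4]
i=2: arr[2] = 1+10 = 11 → [6, 10, 11, 1, 3, 0, 4]
i=3: arr[3] = 1+11 = 12 → [6, 10, 11, 12, 3, 0, 4]
i=4: arr[4] = 3+12 = 15 → [6, 10, 11, 12, 15, 0, 4]
i=5: arr[5] = 0+15 = 15 → [6, 10, 11, 12, 15, 15, 4]
i=6: arr[6] = 4+15 = 19 → [6, 10, 11, 12, 15, 15, 19]

[6, 10, 11, 12, 15, 15, 19]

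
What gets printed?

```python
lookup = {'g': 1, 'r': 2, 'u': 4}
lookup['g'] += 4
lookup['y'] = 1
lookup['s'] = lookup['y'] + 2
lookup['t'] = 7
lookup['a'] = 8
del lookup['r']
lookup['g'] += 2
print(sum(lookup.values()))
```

30

lookup['g'] = 1+4 = 5 → {'g': 5, 'r': 2, 'u': 4}
lookup['y'] = 1 → {'g': 5, 'r': 2, 'u': 4, 'y': 1}
lookup['s'] = lookup['y']+2 = 3 → {'g': 5, 'r': 2, 'u': 4, 'y': 1, 's': 3}
lookup['t'] = 7 → {'g': 5, 'r': 2, 'u': 4, 'y': 1, 's': 3, 't': 7}
lookup['a'] = 8 → {'g': 5, 'r': 2, 'u': 4, 'y': 1, 's': 3, 't': 7, 'a': 8}
del 'r' → {'g': 5, 'u': 4, 'y': 1, 's': 3, 't': 7, 'a': 8}
lookup['g'] = 5+2 = 7 → {'g': 7, 'u': 4, 'y': 1, 's': 3, 't': 7, 'a': 8}
sum of values = 30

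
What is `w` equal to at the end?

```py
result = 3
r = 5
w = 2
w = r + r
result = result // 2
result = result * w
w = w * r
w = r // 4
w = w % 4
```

1

w = 5+5 = 10
result = 3//2 = 1
result = 1*10 = 10
w = 10*5 = 50
w = 5//4 = 1
w = 1%4 = 1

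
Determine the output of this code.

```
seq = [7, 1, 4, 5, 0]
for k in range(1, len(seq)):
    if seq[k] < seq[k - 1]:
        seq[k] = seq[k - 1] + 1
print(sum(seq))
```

k=1: 1<7, seq[1] = 7+1 = 8 → [7, 8, 4, 5, 0]
k=2: 4<8, seq[2] = 8+1 = 9 → [7, 8, 9, 5, 0]
k=3: 5<9, seq[3] = 9+1 = 10 → [7, 8, 9, 10, 0]
k=4: 0<10, seq[4] = 10+1 = 11 → [7, 8, 9, 10, 11]
sum = 45

45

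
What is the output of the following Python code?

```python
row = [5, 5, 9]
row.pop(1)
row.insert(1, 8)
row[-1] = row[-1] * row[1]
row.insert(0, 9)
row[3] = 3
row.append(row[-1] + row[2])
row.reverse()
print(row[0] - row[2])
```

3

pop(1) removes 5 → [5, 9]
insert 8 at 1 → [5, 8, 9]
row[-1] = row[-1]*row[1] = 9*8 = 72 → [5, 8, 72]
insert 9 at 0 → [9, 5, 8, 72]
row[3] = 3 → [9, 5, 8, 3]
append row[-1]+row[2] = 3+8 = 11 → [9, 5, 8, 3, 11]
reverse → [11, 3, 8, 5, 9]
row[0]-row[2] = 11-8 = 3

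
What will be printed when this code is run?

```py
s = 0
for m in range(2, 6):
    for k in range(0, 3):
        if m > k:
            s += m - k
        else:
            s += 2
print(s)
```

32

m=2,k=0: 2>0, s = 0+2 = 2
m=2,k=1: 2>1, s = 2+1 = 3
m=2,k=2: not 2>2, s = 3+2 = 5
m=3,k=0: 3>0, s = 5+3 = 8
m=3,k=1: 3>1, s = 8+2 = 10
m=3,k=2: 3>2, s = 10+1 = 11
m=4,k=0: 4>0, s = 11+4 = 15
m=4,k=1: 4>1, s = 15+3 = 18
m=4,k=2: 4>2, s = 18+2 = 20
m=5,k=0: 5>0, s = 20+5 = 25
m=5,k=1: 5>1, s = 25+4 = 29
m=5,k=2: 5>2, s = 29+3 = 32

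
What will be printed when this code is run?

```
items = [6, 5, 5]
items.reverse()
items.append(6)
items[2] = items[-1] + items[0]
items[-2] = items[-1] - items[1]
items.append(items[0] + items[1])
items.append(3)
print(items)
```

[5, 5, 1, 6, 10, 3]

reverse → [5, 5, 6]
append 6 → [5, 5, 6, 6]
items[2] = items[-1]+items[0] = 6+5 = 11 → [5, 5, 11, 6]
items[-2] = items[-1]-items[1] = 6-5 = 1 → [5, 5, 1, 6]
append items[0]+items[1] = 5+5 = 10 → [5, 5, 1, 6, 10]
append 3 → [5, 5, 1, 6, 10, 3]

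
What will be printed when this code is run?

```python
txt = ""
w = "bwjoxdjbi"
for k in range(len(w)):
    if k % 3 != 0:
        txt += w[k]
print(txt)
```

wjxdbi

k=0: skip
k=1: add 'w' → 'w'
k=2: add 'j' → 'wj'
k=3: skip
k=4: add 'x' → 'wjx'
k=5: add 'd' → 'wjxd'
k=6: skip
k=7: add 'b' → 'wjxdb'
k=8: add 'i' → 'wjxdbi'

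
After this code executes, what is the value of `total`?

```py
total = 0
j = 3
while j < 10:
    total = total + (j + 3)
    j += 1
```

j=3: total = 0+6 = 6
j=4: total = 6+7 = 13
j=5: total = 13+8 = 21
j=6: total = 21+9 = 30
j=7: total = 30+10 = 40
j=8: total = 40+11 = 51
j=9: total = 51+12 = 63

63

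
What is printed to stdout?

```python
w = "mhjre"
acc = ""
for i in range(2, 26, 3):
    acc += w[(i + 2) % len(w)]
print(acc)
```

ejmrhejm

i=2: add w[4]='e' → 'e'
i=5: add w[2]='j' → 'ej'
i=8: add w[0]='m' → 'ejm'
i=11: add w[3]='r' → 'ejmr'
i=14: add w[1]='h' → 'ejmrh'
i=17: add w[4]='e' → 'ejmrhe'
i=20: add w[2]='j' → 'ejmrhej'
i=23: add w[0]='m' → 'ejmrhejm'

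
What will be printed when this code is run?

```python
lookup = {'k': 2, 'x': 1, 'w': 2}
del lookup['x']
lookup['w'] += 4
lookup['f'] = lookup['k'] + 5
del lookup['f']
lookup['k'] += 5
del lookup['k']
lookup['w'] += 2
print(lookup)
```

{'w': 8}

del 'x' → {'k': 2, 'w': 2}
lookup['w'] = 2+4 = 6 → {'k': 2, 'w': 6}
lookup['f'] = lookup['k']+5 = 7 → {'k': 2, 'w': 6, 'f': 7}
del 'f' → {'k': 2, 'w': 6}
lookup['k'] = 2+5 = 7 → {'k': 7, 'w': 6}
del 'k' → {'w': 6}
lookup['w'] = 6+2 = 8 → {'w': 8}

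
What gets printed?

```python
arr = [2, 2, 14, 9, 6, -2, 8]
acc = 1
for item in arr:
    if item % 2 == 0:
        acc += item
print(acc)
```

item=2: even, acc = 1+2 = 3
item=2: even, acc = 3+2 = 5
item=14: even, acc = 5+14 = 19
item=9: not even
item=6: even, acc = 19+6 = 25
item=-2: even, acc = 25+(-2) = 23
item=8: even, acc = 23+8 = 31

31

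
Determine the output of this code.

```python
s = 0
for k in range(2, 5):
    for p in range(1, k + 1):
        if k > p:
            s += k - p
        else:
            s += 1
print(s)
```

13

k=2,p=1: 2>1, s = 0+1 = 1
k=2,p=2: not 2>2, s = 1+1 = 2
k=3,p=1: 3>1, s = 2+2 = 4
k=3,p=2: 3>2, s = 4+1 = 5
k=3,p=3: not 3>3, s = 5+1 = 6
k=4,p=1: 4>1, s = 6+3 = 9
k=4,p=2: 4>2, s = 9+2 = 11
k=4,p=3: 4>3, s = 11+1 = 12
k=4,p=4: not 4>4, s = 12+1 = 13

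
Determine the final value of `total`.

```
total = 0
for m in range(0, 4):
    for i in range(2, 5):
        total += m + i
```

m=0,i=2: total = 0+2 = 2
m=0,i=3: total = 2+3 = 5
m=0,i=4: total = 5+4 = 9
m=1,i=2: total = 9+3 = 12
m=1,i=3: total = 12+4 = 16
m=1,i=4: total = 16+5 = 21
m=2,i=2: total = 21+4 = 25
m=2,i=3: total = 25+5 = 30
m=2,i=4: total = 30+6 = 36
m=3,i=2: total = 36+5 = 41
m=3,i=3: total = 41+6 = 47
m=3,i=4: total = 47+7 = 54

54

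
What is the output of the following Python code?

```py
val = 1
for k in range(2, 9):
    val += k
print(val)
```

k=2: val = 1+2 = 3
k=3: val = 3+3 = 6
k=4: val = 6+4 = 10
k=5: val = 10+5 = 15
k=6: val = 15+6 = 21
k=7: val = 21+7 = 28
k=8: val = 28+8 = 36

36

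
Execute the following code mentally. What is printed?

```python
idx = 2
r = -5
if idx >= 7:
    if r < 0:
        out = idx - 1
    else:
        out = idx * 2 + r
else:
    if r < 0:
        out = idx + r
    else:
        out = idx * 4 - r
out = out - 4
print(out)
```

-7

idx=2, r=-5
idx >= 7 is False; r < 0 is True
→ out = idx + r = -3
out = (-3)-4 = -7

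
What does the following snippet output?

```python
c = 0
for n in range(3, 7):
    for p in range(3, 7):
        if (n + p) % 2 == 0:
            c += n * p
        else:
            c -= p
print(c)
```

128

n=3,p=3: even sum, c = 0+9 = 9
n=3,p=4: odd sum, c = 9-4 = 5
n=3,p=5: even sum, c = 5+15 = 20
n=3,p=6: odd sum, c = 20-6 = 14
n=4,p=3: odd sum, c = 14-3 = 11
n=4,p=4: even sum, c = 11+16 = 27
n=4,p=5: odd sum, c = 27-5 = 22
n=4,p=6: even sum, c = 22+24 = 46
n=5,p=3: even sum, c = 46+15 = 61
n=5,p=4: odd sum, c = 61-4 = 57
n=5,p=5: even sum, c = 57+25 = 82
n=5,p=6: odd sum, c = 82-6 = 76
n=6,p=3: odd sum, c = 76-3 = 73
n=6,p=4: even sum, c = 73+24 = 97
n=6,p=5: odd sum, c = 97-5 = 92
n=6,p=6: even sum, c = 92+36 = 128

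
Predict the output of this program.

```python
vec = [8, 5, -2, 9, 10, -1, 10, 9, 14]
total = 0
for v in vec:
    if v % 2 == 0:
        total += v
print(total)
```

40

v=8: even, total = 0+8 = 8
v=5: not even
v=-2: even, total = 8+(-2) = 6
v=9: not even
v=10: even, total = 6+10 = 16
v=-1: not even
v=10: even, total = 16+10 = 26
v=9: not even
v=14: even, total = 26+14 = 40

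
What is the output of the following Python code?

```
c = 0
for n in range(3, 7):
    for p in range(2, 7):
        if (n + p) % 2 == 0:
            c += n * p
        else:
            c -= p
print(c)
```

n=3,p=2: odd sum, c = 0-2 = -2
n=3,p=3: even sum, c = (-2)+9 = 7
n=3,p=4: odd sum, c = 7-4 = 3
n=3,p=5: even sum, c = 3+15 = 18
n=3,p=6: odd sum, c = 18-6 = 12
n=4,p=2: even sum, c = 12+8 = 20
n=4,p=3: odd sum, c = 20-3 = 17
n=4,p=4: even sum, c = 17+16 = 33
n=4,p=5: odd sum, c = 33-5 = 28
n=4,p=6: even sum, c = 28+24 = 52
n=5,p=2: odd sum, c = 52-2 = 50
n=5,p=3: even sum, c = 50+15 = 65
n=5,p=4: odd sum, c = 65-4 = 61
n=5,p=5: even sum, c = 61+25 = 86
n=5,p=6: odd sum, c = 86-6 = 80
n=6,p=2: even sum, c = 80+12 = 92
n=6,p=3: odd sum, c = 92-3 = 89
n=6,p=4: even sum, c = 89+24 = 113
n=6,p=5: odd sum, c = 113-5 = 108
n=6,p=6: even sum, c = 108+36 = 144

144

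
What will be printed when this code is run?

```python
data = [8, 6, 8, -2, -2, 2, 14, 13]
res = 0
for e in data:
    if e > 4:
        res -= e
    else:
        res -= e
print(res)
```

e=8: >4, res = 0-8 = -8
e=6: >4, res = (-8)-6 = -14
e=8: >4, res = (-14)-8 = -22
e=-2: not >4, res = (-22)-(-2) = -20
e=-2: not >4, res = (-20)-(-2) = -18
e=2: not >4, res = (-18)-2 = -20
e=14: >4, res = (-20)-14 = -34
e=13: >4, res = (-34)-13 = -47

-47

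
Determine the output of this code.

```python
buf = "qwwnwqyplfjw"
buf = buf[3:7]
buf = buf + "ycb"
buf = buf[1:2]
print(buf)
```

w

slice [3:7] → 'nwqy'
+ 'ycb' → 'nwqyycb'
slice [1:2] → 'w'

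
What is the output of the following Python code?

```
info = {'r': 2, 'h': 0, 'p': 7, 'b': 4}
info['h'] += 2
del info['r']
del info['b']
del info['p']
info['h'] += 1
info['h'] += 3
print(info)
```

{'h': 6}

info['h'] = 0+2 = 2 → {'r': 2, 'h': 2, 'p': 7, 'b': 4}
del 'r' → {'h': 2, 'p': 7, 'b': 4}
del 'b' → {'h': 2, 'p': 7}
del 'p' → {'h': 2}
info['h'] = 2+1 = 3 → {'h': 3}
info['h'] = 3+3 = 6 → {'h': 6}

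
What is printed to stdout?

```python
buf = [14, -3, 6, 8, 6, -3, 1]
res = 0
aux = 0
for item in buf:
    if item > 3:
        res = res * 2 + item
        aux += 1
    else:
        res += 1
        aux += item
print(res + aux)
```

167

item=14: >3, res = 0*2+14 = 14; aux=1
item=-3: not >3, res = 14+1 = 15; aux=-2
item=6: >3, res = 15*2+6 = 36; aux=-1
item=8: >3, res = 36*2+8 = 80; aux=0
item=6: >3, res = 80*2+6 = 166; aux=1
item=-3: not >3, res = 166+1 = 167; aux=-2
item=1: not >3, res = 167+1 = 168; aux=-1
res+aux = 168+(-1) = 167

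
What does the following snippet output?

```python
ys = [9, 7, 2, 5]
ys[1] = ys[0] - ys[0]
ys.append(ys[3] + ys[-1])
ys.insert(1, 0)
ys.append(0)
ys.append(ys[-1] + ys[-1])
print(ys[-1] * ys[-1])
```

0

ys[1] = ys[0]-ys[0] = 9-9 = 0 → [9, 0, 2, 5]
append ys[3]+ys[-1] = 5+5 = 10 → [9, 0, 2, 5, 10]
insert 0 at 1 → [9, 0, 0, 2, 5, 10]
append 0 → [9, 0, 0, 2, 5, 10, 0]
append ys[-1]+ys[-1] = 0+0 = 0 → [9, 0, 0, 2, 5, 10, 0, 0]
ys[-1]*ys[-1] = 0*0 = 0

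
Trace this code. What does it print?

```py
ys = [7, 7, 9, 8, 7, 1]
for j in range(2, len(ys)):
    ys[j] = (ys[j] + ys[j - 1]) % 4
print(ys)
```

j=2: ys[2] = (9+7)%4 = 0 → [7, 7, 0, 8, 7, 1]
j=3: ys[3] = (8+0)%4 = 0 → [7, 7, 0, 0, 7, 1]
j=4: ys[4] = (7+0)%4 = 3 → [7, 7, 0, 0, 3, 1]
j=5: ys[5] = (1+3)%4 = 0 → [7, 7, 0, 0, 3, 0]

[7, 7, 0, 0, 3, 0]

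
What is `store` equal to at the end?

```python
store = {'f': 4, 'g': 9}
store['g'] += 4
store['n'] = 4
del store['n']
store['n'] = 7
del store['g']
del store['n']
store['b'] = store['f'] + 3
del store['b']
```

{'f': 4}

store['g'] = 9+4 = 13 → {'f': 4, 'g': 13}
store['n'] = 4 → {'f': 4, 'g': 13, 'n': 4}
del 'n' → {'f': 4, 'g': 13}
store['n'] = 7 → {'f': 4, 'g': 13, 'n': 7}
del 'g' → {'f': 4, 'n': 7}
del 'n' → {'f': 4}
store['b'] = store['f']+3 = 7 → {'f': 4, 'b': 7}
del 'b' → {'f': 4}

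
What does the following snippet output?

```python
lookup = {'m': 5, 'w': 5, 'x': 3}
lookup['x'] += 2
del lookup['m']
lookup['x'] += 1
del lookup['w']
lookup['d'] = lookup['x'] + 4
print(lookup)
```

{'x': 6, 'd': 10}

lookup['x'] = 3+2 = 5 → {'m': 5, 'w': 5, 'x': 5}
del 'm' → {'w': 5, 'x': 5}
lookup['x'] = 5+1 = 6 → {'w': 5, 'x': 6}
del 'w' → {'x': 6}
lookup['d'] = lookup['x']+4 = 10 → {'x': 6, 'd': 10}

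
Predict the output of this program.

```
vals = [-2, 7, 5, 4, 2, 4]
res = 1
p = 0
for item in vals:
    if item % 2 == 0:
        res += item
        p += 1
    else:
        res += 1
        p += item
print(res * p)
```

176

item=-2: even, res = 1+(-2) = -1; p=1
item=7: not even, res = (-1)+1 = 0; p=8
item=5: not even, res = 0+1 = 1; p=13
item=4: even, res = 1+4 = 5; p=14
item=2: even, res = 5+2 = 7; p=15
item=4: even, res = 7+4 = 11; p=16
res*p = 11*16 = 176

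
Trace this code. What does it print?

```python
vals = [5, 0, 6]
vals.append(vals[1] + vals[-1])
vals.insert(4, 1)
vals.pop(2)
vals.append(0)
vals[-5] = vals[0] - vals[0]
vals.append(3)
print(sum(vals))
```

10

append vals[1]+vals[-1] = 0+6 = 6 → [5, 0, 6, 6]
insert 1 at 4 → [5, 0, 6, 6, 1]
pop(2) removes 6 → [5, 0, 6, 1]
append 0 → [5, 0, 6, 1, 0]
vals[-5] = vals[0]-vals[0] = 5-5 = 0 → [0, 0, 6, 1, 0]
append 3 → [0, 0, 6, 1, 0, 3]
sum = 10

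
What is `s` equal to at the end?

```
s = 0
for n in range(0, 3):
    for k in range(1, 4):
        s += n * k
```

n=0,k=1: s = 0+0 = 0
n=0,k=2: s = 0+0 = 0
n=0,k=3: s = 0+0 = 0
n=1,k=1: s = 0+1 = 1
n=1,k=2: s = 1+2 = 3
n=1,k=3: s = 3+3 = 6
n=2,k=1: s = 6+2 = 8
n=2,k=2: s = 8+4 = 12
n=2,k=3: s = 12+6 = 18

18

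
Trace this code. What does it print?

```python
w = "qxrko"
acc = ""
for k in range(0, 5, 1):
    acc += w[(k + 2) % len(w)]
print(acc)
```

k=0: add w[2]='r' → 'r'
k=1: add w[3]='k' → 'rk'
k=2: add w[4]='o' → 'rko'
k=3: add w[0]='q' → 'rkoq'
k=4: add w[1]='x' → 'rkoqx'

rkoqx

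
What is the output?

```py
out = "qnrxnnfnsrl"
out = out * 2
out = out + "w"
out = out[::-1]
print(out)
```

wlrsnfnnxrnqlrsnfnnxrnq

repeat ×2 → 'qnrxnnfnsrlqnrxnnfnsrl'
+ 'w' → 'qnrxnnfnsrlqnrxnnfnsrlw'
reverse → 'wlrsnfnnxrnqlrsnfnnxrnq'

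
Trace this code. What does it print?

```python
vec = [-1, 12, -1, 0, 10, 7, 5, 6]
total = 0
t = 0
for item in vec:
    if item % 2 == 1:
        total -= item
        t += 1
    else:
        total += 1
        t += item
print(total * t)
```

-192

item=-1: odd, total = 0-(-1) = 1; t=1
item=12: not odd, total = 1+1 = 2; t=13
item=-1: odd, total = 2-(-1) = 3; t=14
item=0: not odd, total = 3+1 = 4; t=14
item=10: not odd, total = 4+1 = 5; t=24
item=7: odd, total = 5-7 = -2; t=25
item=5: odd, total = (-2)-5 = -7; t=26
item=6: not odd, total = (-7)+1 = -6; t=32
total*t = (-6)*32 = -192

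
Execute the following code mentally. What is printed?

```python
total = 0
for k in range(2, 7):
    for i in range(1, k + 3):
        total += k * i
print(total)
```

505

k=2,i=1: total = 0+2 = 2
k=2,i=2: total = 2+4 = 6
k=2,i=3: total = 6+6 = 12
k=2,i=4: total = 12+8 = 20
k=3,i=1: total = 20+3 = 23
k=3,i=2: total = 23+6 = 29
k=3,i=3: total = 29+9 = 38
k=3,i=4: total = 38+12 = 50
k=3,i=5: total = 50+15 = 65
k=4,i=1: total = 65+4 = 69
k=4,i=2: total = 69+8 = 77
k=4,i=3: total = 77+12 = 89
k=4,i=4: total = 89+16 = 105
k=4,i=5: total = 105+20 = 125
k=4,i=6: total = 125+24 = 149
k=5,i=1: total = 149+5 = 154
k=5,i=2: total = 154+10 = 164
k=5,i=3: total = 164+15 = 179
k=5,i=4: total = 179+20 = 199
k=5,i=5: total = 199+25 = 224
k=5,i=6: total = 224+30 = 254
k=5,i=7: total = 254+35 = 289
k=6,i=1: total = 289+6 = 295
k=6,i=2: total = 295+12 = 307
k=6,i=3: total = 307+18 = 325
k=6,i=4: total = 325+24 = 349
k=6,i=5: total = 349+30 = 379
k=6,i=6: total = 379+36 = 415
k=6,i=7: total = 415+42 = 457
k=6,i=8: total = 457+48 = 505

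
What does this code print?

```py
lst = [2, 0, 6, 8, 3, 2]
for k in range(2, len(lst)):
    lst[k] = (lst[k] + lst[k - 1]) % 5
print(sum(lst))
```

k=2: lst[2] = (6+0)%5 = 1 → [2, 0, 1, 8, 3, 2]
k=3: lst[3] = (8+1)%5 = 4 → [2, 0, 1, 4, 3, 2]
k=4: lst[4] = (3+4)%5 = 2 → [2, 0, 1, 4, 2, 2]
k=5: lst[5] = (2+2)%5 = 4 → [2, 0, 1, 4, 2, 4]
sum = 13

13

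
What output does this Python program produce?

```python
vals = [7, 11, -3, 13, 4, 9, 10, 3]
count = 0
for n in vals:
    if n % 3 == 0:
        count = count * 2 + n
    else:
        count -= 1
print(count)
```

n=7: not %3==0, count = 0-1 = -1
n=11: not %3==0, count = (-1)-1 = -2
n=-3: %3==0, count = (-2)*2+(-3) = -7
n=13: not %3==0, count = (-7)-1 = -8
n=4: not %3==0, count = (-8)-1 = -9
n=9: %3==0, count = (-9)*2+9 = -9
n=10: not %3==0, count = (-9)-1 = -10
n=3: %3==0, count = (-10)*2+3 = -17

-17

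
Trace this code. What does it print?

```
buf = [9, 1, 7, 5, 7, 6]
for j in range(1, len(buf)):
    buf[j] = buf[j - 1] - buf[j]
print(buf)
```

[9, 8, 1, -4, -11, -17]

j=1: buf[1] = 9-1 = 8 → [9, 8, 7, 5, 7, 6]
j=2: buf[2] = 8-7 = 1 → [9, 8, 1, 5, 7, 6]
j=3: buf[3] = 1-5 = -4 → [9, 8, 1, -4, 7, 6]
j=4: buf[4] = (-4)-7 = -11 → [9, 8, 1, -4, -11, 6]
j=5: buf[5] = (-11)-6 = -17 → [9, 8, 1, -4, -11, -17]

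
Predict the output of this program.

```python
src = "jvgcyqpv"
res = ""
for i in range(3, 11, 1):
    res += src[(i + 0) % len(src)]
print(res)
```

i=3: add src[3]='c' → 'c'
i=4: add src[4]='y' → 'cy'
i=5: add src[5]='q' → 'cyq'
i=6: add src[6]='p' → 'cyqp'
i=7: add src[7]='v' → 'cyqpv'
i=8: add src[0]='j' → 'cyqpvj'
i=9: add src[1]='v' → 'cyqpvjv'
i=10: add src[2]='g' → 'cyqpvjvg'

cyqpvjvg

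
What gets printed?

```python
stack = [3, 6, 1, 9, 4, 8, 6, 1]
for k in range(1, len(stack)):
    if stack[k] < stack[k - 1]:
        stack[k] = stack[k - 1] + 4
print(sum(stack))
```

129

k=1: 6>=3, unchanged → [3, 6, 1, 9, 4, 8, 6, 1]
k=2: 1<6, stack[2] = 6+4 = 10 → [3, 6, 10, 9, 4, 8, 6, 1]
k=3: 9<10, stack[3] = 10+4 = 14 → [3, 6, 10, 14, 4, 8, 6, 1]
k=4: 4<14, stack[4] = 14+4 = 18 → [3, 6, 10, 14, 18, 8, 6, 1]
k=5: 8<18, stack[5] = 18+4 = 22 → [3, 6, 10, 14, 18, 22, 6, 1]
k=6: 6<22, stack[6] = 22+4 = 26 → [3, 6, 10, 14, 18, 22, 26, 1]
k=7: 1<26, stack[7] = 26+4 = 30 → [3, 6, 10, 14, 18, 22, 26, 30]
sum = 129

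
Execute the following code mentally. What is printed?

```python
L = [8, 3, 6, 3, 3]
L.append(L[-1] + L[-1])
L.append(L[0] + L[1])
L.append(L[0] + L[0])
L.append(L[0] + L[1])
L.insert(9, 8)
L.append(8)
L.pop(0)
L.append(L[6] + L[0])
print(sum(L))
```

94

append L[-1]+L[-1] = 3+3 = 6 → [8, 3, 6, 3, 3, 6]
append L[0]+L[1] = 8+3 = 11 → [8, 3, 6, 3, 3, 6, 11]
append L[0]+L[0] = 8+8 = 16 → [8, 3, 6, 3, 3, 6, 11, 16]
append L[0]+L[1] = 8+3 = 11 → [8, 3, 6, 3, 3, 6, 11, 16, 11]
insert 8 at 9 → [8, 3, 6, 3, 3, 6, 11, 16, 11, 8]
append 8 → [8, 3, 6, 3, 3, 6, 11, 16, 11, 8, 8]
pop(0) removes 8 → [3, 6, 3, 3, 6, 11, 16, 11, 8, 8]
append L[6]+L[0] = 16+3 = 19 → [3, 6, 3, 3, 6, 11, 16, 11, 8, 8, 19]
sum = 94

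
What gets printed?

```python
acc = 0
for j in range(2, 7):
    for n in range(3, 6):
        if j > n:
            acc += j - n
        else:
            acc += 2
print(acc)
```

28

j=2,n=3: not 2>3, acc = 0+2 = 2
j=2,n=4: not 2>4, acc = 2+2 = 4
j=2,n=5: not 2>5, acc = 4+2 = 6
j=3,n=3: not 3>3, acc = 6+2 = 8
j=3,n=4: not 3>4, acc = 8+2 = 10
j=3,n=5: not 3>5, acc = 10+2 = 12
j=4,n=3: 4>3, acc = 12+1 = 13
j=4,n=4: not 4>4, acc = 13+2 = 15
j=4,n=5: not 4>5, acc = 15+2 = 17
j=5,n=3: 5>3, acc = 17+2 = 19
j=5,n=4: 5>4, acc = 19+1 = 20
j=5,n=5: not 5>5, acc = 20+2 = 22
j=6,n=3: 6>3, acc = 22+3 = 25
j=6,n=4: 6>4, acc = 25+2 = 27
j=6,n=5: 6>5, acc = 27+1 = 28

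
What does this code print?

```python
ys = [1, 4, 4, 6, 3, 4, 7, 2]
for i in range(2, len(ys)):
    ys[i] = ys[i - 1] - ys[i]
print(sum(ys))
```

i=2: ys[2] = 4-4 = 0 → [1, 4, 0, 6, 3, 4, 7, 2]
i=3: ys[3] = 0-6 = -6 → [1, 4, 0, -6, 3, 4, 7, 2]
i=4: ys[4] = (-6)-3 = -9 → [1, 4, 0, -6, -9, 4, 7, 2]
i=5: ys[5] = (-9)-4 = -13 → [1, 4, 0, -6, -9, -13, 7, 2]
i=6: ys[6] = (-13)-7 = -20 → [1, 4, 0, -6, -9, -13, -20, 2]
i=7: ys[7] = (-20)-2 = -22 → [1, 4, 0, -6, -9, -13, -20, -22]
sum = -65

-65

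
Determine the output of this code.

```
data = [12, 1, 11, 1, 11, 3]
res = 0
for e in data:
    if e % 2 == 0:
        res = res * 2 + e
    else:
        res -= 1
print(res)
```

7

e=12: even, res = 0*2+12 = 12
e=1: not even, res = 12-1 = 11
e=11: not even, res = 11-1 = 10
e=1: not even, res = 10-1 = 9
e=11: not even, res = 9-1 = 8
e=3: not even, res = 8-1 = 7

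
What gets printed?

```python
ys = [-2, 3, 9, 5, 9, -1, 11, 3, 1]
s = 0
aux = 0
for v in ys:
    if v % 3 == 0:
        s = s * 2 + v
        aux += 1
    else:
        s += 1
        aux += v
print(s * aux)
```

1908

v=-2: not %3==0, s = 0+1 = 1; aux=-2
v=3: %3==0, s = 1*2+3 = 5; aux=-1
v=9: %3==0, s = 5*2+9 = 19; aux=0
v=5: not %3==0, s = 19+1 = 20; aux=5
v=9: %3==0, s = 20*2+9 = 49; aux=6
v=-1: not %3==0, s = 49+1 = 50; aux=5
v=11: not %3==0, s = 50+1 = 51; aux=16
v=3: %3==0, s = 51*2+3 = 105; aux=17
v=1: not %3==0, s = 105+1 = 106; aux=18
s*aux = 106*18 = 1908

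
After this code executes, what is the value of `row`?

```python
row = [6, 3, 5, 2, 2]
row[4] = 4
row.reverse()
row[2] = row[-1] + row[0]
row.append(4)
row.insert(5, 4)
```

[4, 2, 10, 3, 6, 4, 4]

row[4] = 4 → [6, 3, 5, 2, 4]
reverse → [4, 2, 5, 3, 6]
row[2] = row[-1]+row[0] = 6+4 = 10 → [4, 2, 10, 3, 6]
append 4 → [4, 2, 10, 3, 6, 4]
insert 4 at 5 → [4, 2, 10, 3, 6, 4, 4]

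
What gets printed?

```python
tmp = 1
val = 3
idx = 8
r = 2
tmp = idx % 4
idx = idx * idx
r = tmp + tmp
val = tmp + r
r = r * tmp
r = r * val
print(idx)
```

64

tmp = 8%4 = 0
idx = 8*8 = 64
r = 0+0 = 0
val = 0+0 = 0
r = 0*0 = 0
r = 0*0 = 0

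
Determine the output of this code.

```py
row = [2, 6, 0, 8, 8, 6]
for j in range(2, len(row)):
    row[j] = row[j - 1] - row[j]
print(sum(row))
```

j=2: row[2] = 6-0 = 6 → [2, 6, 6, 8, 8, 6]
j=3: row[3] = 6-8 = -2 → [2, 6, 6, -2, 8, 6]
j=4: row[4] = (-2)-8 = -10 → [2, 6, 6, -2, -10, 6]
j=5: row[5] = (-10)-6 = -16 → [2, 6, 6, -2, -10, -16]
sum = -14

-14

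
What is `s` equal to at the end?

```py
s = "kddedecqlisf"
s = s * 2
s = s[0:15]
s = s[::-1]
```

repeat ×2 → 'kddedecqlisfkddedecqlisf'
slice [0:15] → 'kddedecqlisfkdd'
reverse → 'ddkfsilqcededdk'

'ddkfsilqcededdk'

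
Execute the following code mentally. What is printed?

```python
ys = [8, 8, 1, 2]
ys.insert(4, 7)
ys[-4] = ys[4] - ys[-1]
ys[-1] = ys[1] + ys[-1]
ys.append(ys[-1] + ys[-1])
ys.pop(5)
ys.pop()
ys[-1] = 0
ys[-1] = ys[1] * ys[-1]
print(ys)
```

insert 7 at 4 → [8, 8, 1, 2, 7]
ys[-4] = ys[4]-ys[-1] = 7-7 = 0 → [8, 0, 1, 2, 7]
ys[-1] = ys[1]+ys[-1] = 0+7 = 7 → [8, 0, 1, 2, 7]
append ys[-1]+ys[-1] = 7+7 = 14 → [8, 0, 1, 2, 7, 14]
pop(5) removes 14 → [8, 0, 1, 2, 7]
pop() removes 7 → [8, 0, 1, 2]
ys[-1] = 0 → [8, 0, 1, 0]
ys[-1] = ys[1]*ys[-1] = 0*0 = 0 → [8, 0, 1, 0]

[8, 0, 1, 0]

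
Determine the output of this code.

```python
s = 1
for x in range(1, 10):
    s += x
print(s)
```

46

x=1: s = 1+1 = 2
x=2: s = 2+2 = 4
x=3: s = 4+3 = 7
x=4: s = 7+4 = 11
x=5: s = 11+5 = 16
x=6: s = 16+6 = 22
x=7: s = 22+7 = 29
x=8: s = 29+8 = 37
x=9: s = 37+9 = 46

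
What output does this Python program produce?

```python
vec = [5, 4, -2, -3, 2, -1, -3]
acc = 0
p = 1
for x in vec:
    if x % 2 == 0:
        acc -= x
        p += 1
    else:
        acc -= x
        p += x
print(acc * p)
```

-4

x=5: not even, acc = 0-5 = -5; p=6
x=4: even, acc = (-5)-4 = -9; p=7
x=-2: even, acc = (-9)-(-2) = -7; p=8
x=-3: not even, acc = (-7)-(-3) = -4; p=5
x=2: even, acc = (-4)-2 = -6; p=6
x=-1: not even, acc = (-6)-(-1) = -5; p=5
x=-3: not even, acc = (-5)-(-3) = -2; p=2
acc*p = (-2)*2 = -4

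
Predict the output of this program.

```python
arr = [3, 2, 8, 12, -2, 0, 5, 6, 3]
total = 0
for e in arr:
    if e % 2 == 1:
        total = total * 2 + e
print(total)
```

25

e=3: odd, total = 0*2+3 = 3
e=2: not odd
e=8: not odd
e=12: not odd
e=-2: not odd
e=0: not odd
e=5: odd, total = 3*2+5 = 11
e=6: not odd
e=3: odd, total = 11*2+3 = 25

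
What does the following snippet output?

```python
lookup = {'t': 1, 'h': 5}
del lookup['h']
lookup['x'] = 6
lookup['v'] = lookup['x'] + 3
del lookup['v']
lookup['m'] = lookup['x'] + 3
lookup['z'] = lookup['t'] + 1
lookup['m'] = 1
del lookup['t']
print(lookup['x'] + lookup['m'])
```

del 'h' → {'t': 1}
lookup['x'] = 6 → {'t': 1, 'x': 6}
lookup['v'] = lookup['x']+3 = 9 → {'t': 1, 'x': 6, 'v': 9}
del 'v' → {'t': 1, 'x': 6}
lookup['m'] = lookup['x']+3 = 9 → {'t': 1, 'x': 6, 'm': 9}
lookup['z'] = lookup['t']+1 = 2 → {'t': 1, 'x': 6, 'm': 9, 'z': 2}
lookup['m'] = 1 → {'t': 1, 'x': 6, 'm': 1, 'z': 2}
del 't' → {'x': 6, 'm': 1, 'z': 2}
lookup['x']+lookup['m'] = 6+1 = 7

7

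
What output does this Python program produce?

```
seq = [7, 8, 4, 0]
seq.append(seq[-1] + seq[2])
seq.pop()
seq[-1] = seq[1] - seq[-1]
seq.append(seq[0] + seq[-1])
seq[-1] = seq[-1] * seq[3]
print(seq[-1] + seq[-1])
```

append seq[-1]+seq[2] = 0+4 = 4 → [7, 8, 4, 0, 4]
pop() removes 4 → [7, 8, 4, 0]
seq[-1] = seq[1]-seq[-1] = 8-0 = 8 → [7, 8, 4, 8]
append seq[0]+seq[-1] = 7+8 = 15 → [7, 8, 4, 8, 15]
seq[-1] = seq[-1]*seq[3] = 15*8 = 120 → [7, 8, 4, 8, 120]
seq[-1]+seq[-1] = 120+120 = 240

240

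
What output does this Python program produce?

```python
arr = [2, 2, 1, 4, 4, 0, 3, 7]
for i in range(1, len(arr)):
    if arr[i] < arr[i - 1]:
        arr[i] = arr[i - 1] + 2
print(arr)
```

i=1: 2>=2, unchanged → [2, 2, 1, 4, 4, 0, 3, 7]
i=2: 1<2, arr[2] = 2+2 = 4 → [2, 2, 4, 4, 4, 0, 3, 7]
i=3: 4>=4, unchanged → [2, 2, 4, 4, 4, 0, 3, 7]
i=4: 4>=4, unchanged → [2, 2, 4, 4, 4, 0, 3, 7]
i=5: 0<4, arr[5] = 4+2 = 6 → [2, 2, 4, 4, 4, 6, 3, 7]
i=6: 3<6, arr[6] = 6+2 = 8 → [2, 2, 4, 4, 4, 6, 8, 7]
i=7: 7<8, arr[7] = 8+2 = 10 → [2, 2, 4, 4, 4, 6, 8, 10]

[2, 2, 4, 4, 4, 6, 8, 10]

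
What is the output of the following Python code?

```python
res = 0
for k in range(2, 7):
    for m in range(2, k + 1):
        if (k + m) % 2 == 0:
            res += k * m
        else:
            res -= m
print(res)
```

k=2,m=2: even sum, res = 0+4 = 4
k=3,m=2: odd sum, res = 4-2 = 2
k=3,m=3: even sum, res = 2+9 = 11
k=4,m=2: even sum, res = 11+8 = 19
k=4,m=3: odd sum, res = 19-3 = 16
k=4,m=4: even sum, res = 16+16 = 32
k=5,m=2: odd sum, res = 32-2 = 30
k=5,m=3: even sum, res = 30+15 = 45
k=5,m=4: odd sum, res = 45-4 = 41
k=5,m=5: even sum, res = 41+25 = 66
k=6,m=2: even sum, res = 66+12 = 78
k=6,m=3: odd sum, res = 78-3 = 75
k=6,m=4: even sum, res = 75+24 = 99
k=6,m=5: odd sum, res = 99-5 = 94
k=6,m=6: even sum, res = 94+36 = 130

130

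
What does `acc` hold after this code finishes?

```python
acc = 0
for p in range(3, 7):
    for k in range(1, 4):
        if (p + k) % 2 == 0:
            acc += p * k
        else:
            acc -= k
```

p=3,k=1: even sum, acc = 0+3 = 3
p=3,k=2: odd sum, acc = 3-2 = 1
p=3,k=3: even sum, acc = 1+9 = 10
p=4,k=1: odd sum, acc = 10-1 = 9
p=4,k=2: even sum, acc = 9+8 = 17
p=4,k=3: odd sum, acc = 17-3 = 14
p=5,k=1: even sum, acc = 14+5 = 19
p=5,k=2: odd sum, acc = 19-2 = 17
p=5,k=3: even sum, acc = 17+15 = 32
p=6,k=1: odd sum, acc = 32-1 = 31
p=6,k=2: even sum, acc = 31+12 = 43
p=6,k=3: odd sum, acc = 43-3 = 40

40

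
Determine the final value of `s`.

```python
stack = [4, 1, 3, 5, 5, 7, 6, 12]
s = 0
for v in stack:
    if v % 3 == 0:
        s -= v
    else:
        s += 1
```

v=4: not %3==0, s = 0+1 = 1
v=1: not %3==0, s = 1+1 = 2
v=3: %3==0, s = 2-3 = -1
v=5: not %3==0, s = (-1)+1 = 0
v=5: not %3==0, s = 0+1 = 1
v=7: not %3==0, s = 1+1 = 2
v=6: %3==0, s = 2-6 = -4
v=12: %3==0, s = (-4)-12 = -16

-16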